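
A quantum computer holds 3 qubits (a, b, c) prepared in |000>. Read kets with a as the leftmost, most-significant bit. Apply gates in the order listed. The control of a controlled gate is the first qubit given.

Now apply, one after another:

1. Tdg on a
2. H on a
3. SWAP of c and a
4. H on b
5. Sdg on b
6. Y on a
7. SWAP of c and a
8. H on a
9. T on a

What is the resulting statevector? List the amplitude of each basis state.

The final amplitudes are sqrt(2)*I/2 on |001>, sqrt(2)/2 on |011>, and 0 on every other basis state.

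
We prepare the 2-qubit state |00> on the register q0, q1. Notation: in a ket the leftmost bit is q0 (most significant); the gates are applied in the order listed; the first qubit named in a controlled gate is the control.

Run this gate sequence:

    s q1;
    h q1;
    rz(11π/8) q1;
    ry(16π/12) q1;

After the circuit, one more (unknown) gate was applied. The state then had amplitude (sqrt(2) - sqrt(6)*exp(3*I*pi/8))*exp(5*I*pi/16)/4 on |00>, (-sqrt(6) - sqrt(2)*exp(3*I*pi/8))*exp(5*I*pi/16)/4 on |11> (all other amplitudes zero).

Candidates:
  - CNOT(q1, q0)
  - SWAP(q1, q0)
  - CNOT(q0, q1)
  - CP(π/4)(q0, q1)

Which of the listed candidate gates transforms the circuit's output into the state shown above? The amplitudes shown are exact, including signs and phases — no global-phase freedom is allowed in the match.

The unique candidate consistent with the amplitudes is CNOT(q1, q0).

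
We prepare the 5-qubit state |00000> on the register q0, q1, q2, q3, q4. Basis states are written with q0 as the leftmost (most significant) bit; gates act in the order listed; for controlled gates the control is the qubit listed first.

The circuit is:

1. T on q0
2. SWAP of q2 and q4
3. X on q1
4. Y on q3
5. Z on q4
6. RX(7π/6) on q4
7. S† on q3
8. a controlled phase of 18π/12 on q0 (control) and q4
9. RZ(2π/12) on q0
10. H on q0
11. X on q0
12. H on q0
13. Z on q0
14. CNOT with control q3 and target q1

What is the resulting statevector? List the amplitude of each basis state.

The final amplitudes are (-sqrt(2) + sqrt(6))*exp(11*I*pi/12)/4 on |00010>, (-sqrt(6) - sqrt(2))*exp(5*I*pi/12)/4 on |00011>, and 0 on every other basis state. Key observation: steps 10-13 multiply out to the identity, so the circuit reduces to the remaining gates.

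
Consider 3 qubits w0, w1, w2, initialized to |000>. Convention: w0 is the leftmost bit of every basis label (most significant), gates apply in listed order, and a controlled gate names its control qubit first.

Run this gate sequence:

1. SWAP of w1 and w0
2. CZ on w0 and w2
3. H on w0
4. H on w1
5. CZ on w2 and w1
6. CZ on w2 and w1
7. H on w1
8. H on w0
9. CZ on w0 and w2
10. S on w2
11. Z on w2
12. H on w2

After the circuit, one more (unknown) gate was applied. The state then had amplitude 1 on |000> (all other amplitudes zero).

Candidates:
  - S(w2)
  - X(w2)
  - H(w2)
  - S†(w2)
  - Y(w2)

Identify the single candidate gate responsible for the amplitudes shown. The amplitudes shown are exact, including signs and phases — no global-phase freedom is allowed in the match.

The unique candidate consistent with the amplitudes is H(w2). Key observation: gates 2-9 undo each other exactly, leaving only the rest of the circuit to track.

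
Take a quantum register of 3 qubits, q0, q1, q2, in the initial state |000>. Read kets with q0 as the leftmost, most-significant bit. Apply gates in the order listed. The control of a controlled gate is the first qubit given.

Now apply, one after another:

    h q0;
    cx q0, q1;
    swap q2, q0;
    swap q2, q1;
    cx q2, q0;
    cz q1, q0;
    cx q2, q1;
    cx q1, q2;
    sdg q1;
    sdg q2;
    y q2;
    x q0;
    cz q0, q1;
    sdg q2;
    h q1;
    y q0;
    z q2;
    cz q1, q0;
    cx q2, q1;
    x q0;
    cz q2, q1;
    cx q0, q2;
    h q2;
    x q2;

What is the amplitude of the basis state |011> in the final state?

The amplitude on |011> is -sqrt(2)*I/4.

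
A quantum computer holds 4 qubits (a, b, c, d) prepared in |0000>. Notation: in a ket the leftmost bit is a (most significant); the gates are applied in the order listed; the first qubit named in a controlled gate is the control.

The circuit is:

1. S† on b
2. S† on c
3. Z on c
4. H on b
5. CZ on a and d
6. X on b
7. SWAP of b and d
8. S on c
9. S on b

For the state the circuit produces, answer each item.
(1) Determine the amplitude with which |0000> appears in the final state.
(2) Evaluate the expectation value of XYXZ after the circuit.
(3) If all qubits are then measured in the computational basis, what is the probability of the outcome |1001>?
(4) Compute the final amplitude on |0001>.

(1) The amplitude on |0000> is sqrt(2)/2.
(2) The observable XYXZ averages to 0.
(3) The probability of measuring |1001> is 0.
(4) |0001> carries amplitude sqrt(2)/2 in the final state.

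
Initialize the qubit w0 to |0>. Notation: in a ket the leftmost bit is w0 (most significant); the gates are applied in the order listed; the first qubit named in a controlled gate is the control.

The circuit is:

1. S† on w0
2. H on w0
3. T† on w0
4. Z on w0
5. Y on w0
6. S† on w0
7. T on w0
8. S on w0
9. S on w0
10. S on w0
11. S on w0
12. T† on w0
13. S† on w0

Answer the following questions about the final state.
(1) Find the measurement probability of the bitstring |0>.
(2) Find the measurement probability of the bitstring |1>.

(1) The probability of measuring |0> is 1/2.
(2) The probability of measuring |1> is 1/2.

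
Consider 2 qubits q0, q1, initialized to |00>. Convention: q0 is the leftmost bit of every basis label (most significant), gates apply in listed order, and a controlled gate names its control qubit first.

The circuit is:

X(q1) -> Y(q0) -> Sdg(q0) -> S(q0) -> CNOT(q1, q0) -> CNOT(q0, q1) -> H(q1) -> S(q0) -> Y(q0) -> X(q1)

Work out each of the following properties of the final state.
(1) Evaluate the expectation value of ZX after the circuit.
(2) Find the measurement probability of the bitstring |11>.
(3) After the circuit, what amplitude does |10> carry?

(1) In the final state, ZX has expectation 1.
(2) A full measurement returns |11> with probability 1/2.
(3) The amplitude on |10> is sqrt(2)/2.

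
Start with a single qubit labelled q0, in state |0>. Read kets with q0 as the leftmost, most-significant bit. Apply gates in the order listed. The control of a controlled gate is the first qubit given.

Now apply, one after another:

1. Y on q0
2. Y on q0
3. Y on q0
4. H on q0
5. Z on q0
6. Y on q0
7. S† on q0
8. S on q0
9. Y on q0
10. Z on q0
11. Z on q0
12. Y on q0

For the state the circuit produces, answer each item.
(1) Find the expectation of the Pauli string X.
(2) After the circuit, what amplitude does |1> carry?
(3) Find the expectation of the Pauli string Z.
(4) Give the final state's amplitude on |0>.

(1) In the final state, X has expectation -1.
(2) The final state's coefficient on |1> equals -sqrt(2)/2.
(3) In the final state, Z has expectation 0.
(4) |0> carries amplitude sqrt(2)/2 in the final state.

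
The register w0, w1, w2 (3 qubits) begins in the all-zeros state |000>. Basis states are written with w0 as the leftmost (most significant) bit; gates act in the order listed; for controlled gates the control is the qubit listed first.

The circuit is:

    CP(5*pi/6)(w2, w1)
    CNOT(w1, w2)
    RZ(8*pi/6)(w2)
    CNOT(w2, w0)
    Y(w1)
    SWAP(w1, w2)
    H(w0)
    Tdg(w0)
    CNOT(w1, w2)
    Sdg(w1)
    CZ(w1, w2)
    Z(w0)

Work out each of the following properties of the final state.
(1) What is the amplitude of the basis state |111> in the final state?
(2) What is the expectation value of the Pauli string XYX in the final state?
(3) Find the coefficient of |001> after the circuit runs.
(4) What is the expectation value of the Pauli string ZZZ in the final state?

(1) The amplitude on |111> is 0.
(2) The observable XYX averages to 0.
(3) |001> carries amplitude -sqrt(2)*exp(5*I*pi/6)/2 in the final state.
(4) The expectation value of ZZZ is 0.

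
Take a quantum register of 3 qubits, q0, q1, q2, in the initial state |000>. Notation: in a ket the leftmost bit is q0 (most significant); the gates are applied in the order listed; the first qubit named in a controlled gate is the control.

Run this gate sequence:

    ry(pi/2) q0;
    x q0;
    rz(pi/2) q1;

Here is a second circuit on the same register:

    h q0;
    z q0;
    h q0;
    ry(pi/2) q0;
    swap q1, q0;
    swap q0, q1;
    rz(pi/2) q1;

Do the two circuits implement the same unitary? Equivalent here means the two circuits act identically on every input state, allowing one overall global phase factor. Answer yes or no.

No: there is an input state on which the two circuits produce genuinely different outputs (not merely differing by a phase).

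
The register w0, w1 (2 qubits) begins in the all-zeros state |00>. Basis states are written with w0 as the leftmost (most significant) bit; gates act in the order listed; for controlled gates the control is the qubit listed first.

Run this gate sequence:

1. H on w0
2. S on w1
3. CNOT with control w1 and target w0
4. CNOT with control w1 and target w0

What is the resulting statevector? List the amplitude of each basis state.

The resulting statevector has amplitude sqrt(2)/2 on |00>, 0 on |01>, sqrt(2)/2 on |10>, 0 on |11>.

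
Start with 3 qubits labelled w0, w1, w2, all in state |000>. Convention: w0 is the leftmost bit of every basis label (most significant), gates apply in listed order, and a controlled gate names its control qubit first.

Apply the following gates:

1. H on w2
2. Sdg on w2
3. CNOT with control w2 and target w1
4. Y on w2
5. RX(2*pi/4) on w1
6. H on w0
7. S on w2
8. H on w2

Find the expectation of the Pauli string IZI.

The expectation value of IZI is 0.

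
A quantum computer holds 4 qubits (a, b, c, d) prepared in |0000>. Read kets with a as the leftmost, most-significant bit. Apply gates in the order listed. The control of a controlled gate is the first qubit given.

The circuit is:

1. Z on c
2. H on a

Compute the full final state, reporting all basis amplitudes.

After the circuit, the state carries amplitude sqrt(2)/2 on |0000>, sqrt(2)/2 on |1000>, and 0 on every other basis state.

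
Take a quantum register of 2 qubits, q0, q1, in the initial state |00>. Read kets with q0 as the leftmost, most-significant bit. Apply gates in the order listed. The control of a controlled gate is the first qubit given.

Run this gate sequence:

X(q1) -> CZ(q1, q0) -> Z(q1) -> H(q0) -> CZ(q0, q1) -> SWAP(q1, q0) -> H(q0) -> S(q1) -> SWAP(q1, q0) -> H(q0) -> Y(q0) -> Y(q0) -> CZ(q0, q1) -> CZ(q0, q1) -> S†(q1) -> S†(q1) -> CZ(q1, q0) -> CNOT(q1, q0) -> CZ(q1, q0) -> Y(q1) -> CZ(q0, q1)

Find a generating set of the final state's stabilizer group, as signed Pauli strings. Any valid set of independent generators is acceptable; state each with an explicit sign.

The final state is stabilized by the group generated by -YI, -IY; other independent generating sets are equally valid. Key observation: steps 13-14 multiply out to the identity, so the circuit reduces to the remaining gates.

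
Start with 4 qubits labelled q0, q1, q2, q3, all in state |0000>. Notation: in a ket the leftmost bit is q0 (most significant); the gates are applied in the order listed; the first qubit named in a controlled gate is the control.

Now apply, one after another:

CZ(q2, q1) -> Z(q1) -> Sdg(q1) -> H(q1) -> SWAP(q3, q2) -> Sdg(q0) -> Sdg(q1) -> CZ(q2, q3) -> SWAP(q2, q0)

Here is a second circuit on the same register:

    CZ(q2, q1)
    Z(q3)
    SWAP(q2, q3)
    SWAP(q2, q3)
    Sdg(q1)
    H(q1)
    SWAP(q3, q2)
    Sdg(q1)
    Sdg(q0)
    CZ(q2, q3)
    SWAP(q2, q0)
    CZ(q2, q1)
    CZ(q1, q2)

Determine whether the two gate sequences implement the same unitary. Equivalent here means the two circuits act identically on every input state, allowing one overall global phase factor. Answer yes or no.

No, they are not equivalent — no single phase factor reconciles the two unitaries.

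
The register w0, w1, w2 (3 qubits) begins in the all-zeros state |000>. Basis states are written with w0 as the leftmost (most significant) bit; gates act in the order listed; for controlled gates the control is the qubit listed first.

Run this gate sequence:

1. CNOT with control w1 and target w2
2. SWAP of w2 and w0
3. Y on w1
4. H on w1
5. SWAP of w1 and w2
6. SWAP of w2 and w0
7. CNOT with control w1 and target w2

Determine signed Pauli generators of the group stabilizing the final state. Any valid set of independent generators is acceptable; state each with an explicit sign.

One valid set of independent stabilizer generators is -XII, +IZI, +IIZ (any independent generating set of the same group is equally correct).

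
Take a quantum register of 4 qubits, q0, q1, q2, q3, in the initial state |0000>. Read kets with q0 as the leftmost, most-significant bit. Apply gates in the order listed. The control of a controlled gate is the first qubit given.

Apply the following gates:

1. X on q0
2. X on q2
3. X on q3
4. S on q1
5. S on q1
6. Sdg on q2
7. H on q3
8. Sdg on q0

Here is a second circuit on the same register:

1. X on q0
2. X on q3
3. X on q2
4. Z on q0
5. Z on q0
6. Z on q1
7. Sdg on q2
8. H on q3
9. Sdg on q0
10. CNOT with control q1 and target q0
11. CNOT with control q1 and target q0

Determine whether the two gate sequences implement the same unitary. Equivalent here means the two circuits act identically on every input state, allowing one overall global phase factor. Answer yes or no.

Yes — the two circuits implement the same unitary up to a global phase.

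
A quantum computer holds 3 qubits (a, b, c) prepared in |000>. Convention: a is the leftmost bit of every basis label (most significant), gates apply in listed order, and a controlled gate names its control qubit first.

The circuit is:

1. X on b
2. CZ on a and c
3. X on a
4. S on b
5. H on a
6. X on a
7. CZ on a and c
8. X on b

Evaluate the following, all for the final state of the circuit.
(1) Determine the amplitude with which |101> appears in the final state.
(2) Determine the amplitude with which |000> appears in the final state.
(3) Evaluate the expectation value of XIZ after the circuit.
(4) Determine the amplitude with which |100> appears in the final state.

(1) The final state's coefficient on |101> equals 0.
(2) |000> carries amplitude -sqrt(2)*I/2 in the final state.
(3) In the final state, XIZ has expectation -1.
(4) The amplitude on |100> is sqrt(2)*I/2.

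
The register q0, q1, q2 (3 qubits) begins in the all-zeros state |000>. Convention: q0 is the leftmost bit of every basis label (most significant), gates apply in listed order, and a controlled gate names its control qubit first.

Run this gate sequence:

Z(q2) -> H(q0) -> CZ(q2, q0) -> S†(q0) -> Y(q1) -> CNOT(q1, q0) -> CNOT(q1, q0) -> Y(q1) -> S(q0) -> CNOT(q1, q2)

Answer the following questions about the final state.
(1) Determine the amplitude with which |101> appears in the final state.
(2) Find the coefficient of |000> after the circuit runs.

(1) The final state's coefficient on |101> equals 0.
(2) The final state's coefficient on |000> equals sqrt(2)/2.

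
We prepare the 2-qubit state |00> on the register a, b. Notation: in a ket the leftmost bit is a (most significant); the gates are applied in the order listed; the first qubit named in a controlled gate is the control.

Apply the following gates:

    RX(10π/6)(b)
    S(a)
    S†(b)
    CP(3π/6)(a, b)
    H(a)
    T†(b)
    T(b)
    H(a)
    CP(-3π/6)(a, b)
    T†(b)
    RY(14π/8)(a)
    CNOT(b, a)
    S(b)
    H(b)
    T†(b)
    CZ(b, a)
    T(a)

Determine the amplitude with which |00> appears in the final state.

|00> carries amplitude sqrt(6*sqrt(2) + 12)/8 - sqrt(4 - 2*sqrt(2))*exp(I*pi/4)/8 in the final state. Key observation: the block from step 4 through step 9 cancels to the identity and can be dropped.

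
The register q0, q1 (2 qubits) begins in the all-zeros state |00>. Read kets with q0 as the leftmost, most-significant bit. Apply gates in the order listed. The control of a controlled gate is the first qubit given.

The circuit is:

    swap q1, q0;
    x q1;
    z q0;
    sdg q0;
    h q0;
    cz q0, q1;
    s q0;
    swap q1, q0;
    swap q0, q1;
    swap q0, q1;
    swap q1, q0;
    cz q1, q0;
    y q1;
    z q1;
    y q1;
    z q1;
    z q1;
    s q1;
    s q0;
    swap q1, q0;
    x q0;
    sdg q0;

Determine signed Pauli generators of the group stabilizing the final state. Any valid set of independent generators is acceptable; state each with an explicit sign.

One valid set of independent stabilizer generators is -IX, +ZI (any independent generating set of the same group is equally correct).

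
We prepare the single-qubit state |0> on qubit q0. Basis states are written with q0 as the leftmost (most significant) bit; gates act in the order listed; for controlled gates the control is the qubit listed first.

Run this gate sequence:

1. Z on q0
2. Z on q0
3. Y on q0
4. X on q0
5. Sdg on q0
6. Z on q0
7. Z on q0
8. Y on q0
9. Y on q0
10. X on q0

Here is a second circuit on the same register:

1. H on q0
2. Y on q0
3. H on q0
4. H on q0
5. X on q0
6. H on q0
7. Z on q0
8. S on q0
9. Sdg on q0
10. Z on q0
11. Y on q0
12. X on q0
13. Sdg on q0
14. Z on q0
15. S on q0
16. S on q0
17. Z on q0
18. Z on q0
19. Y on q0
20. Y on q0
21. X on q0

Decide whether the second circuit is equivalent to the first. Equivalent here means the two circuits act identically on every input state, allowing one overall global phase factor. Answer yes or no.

No, they are not equivalent — no single phase factor reconciles the two unitaries.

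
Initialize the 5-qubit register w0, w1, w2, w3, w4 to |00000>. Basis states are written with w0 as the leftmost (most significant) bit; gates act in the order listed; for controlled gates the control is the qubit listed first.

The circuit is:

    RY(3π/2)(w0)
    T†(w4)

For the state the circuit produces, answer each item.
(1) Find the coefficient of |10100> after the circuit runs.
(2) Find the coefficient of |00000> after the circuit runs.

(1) |10100> carries amplitude 0 in the final state.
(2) The final state's coefficient on |00000> equals -sqrt(2)/2.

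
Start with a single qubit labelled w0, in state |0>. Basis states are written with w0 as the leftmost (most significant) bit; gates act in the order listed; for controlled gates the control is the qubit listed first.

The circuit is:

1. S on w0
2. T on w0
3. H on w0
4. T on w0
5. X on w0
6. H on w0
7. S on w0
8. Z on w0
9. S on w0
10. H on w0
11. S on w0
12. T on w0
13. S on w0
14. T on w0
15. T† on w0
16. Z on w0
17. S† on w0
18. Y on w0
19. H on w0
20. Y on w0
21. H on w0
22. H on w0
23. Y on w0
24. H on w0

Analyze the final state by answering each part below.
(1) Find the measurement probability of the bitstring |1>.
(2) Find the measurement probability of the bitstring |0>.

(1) The probability of measuring |1> is 1/2. Key observation: gates 19-24 undo each other exactly, leaving only the rest of the circuit to track.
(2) The probability of measuring |0> is 1/2.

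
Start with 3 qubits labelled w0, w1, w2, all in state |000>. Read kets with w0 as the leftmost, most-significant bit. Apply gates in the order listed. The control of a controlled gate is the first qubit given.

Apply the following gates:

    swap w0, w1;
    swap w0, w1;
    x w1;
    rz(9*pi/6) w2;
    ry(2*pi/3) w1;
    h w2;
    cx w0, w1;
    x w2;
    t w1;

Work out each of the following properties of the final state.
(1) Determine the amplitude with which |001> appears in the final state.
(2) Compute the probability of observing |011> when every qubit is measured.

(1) The amplitude on |001> is sqrt(6)*exp(I*pi/4)/4. Key observation: gates 1-2 undo each other exactly, leaving only the rest of the circuit to track.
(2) A full measurement returns |011> with probability 1/8.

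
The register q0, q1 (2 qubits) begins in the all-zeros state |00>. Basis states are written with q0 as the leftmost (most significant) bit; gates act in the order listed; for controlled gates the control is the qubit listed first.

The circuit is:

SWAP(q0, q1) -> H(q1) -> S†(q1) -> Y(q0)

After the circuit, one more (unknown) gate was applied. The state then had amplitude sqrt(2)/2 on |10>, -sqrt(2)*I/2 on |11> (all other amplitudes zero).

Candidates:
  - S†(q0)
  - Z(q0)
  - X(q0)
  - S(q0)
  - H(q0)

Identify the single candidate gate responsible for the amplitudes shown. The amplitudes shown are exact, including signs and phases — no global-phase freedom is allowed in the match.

The unique candidate consistent with the amplitudes is S†(q0).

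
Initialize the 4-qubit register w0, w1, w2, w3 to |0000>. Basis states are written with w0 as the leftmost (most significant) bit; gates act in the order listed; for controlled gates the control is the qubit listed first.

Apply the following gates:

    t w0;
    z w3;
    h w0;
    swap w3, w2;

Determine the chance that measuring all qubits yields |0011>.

A full measurement returns |0011> with probability 0.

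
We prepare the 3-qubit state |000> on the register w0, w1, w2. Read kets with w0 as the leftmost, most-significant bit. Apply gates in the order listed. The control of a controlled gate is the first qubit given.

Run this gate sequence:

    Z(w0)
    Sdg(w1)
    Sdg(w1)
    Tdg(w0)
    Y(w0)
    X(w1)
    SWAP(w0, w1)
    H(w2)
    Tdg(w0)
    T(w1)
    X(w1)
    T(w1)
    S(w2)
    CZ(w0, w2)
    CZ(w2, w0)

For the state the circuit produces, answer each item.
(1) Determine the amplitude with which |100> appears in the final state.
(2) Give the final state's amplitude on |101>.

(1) |100> carries amplitude sqrt(2)*I/2 in the final state.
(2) The amplitude on |101> is -sqrt(2)/2.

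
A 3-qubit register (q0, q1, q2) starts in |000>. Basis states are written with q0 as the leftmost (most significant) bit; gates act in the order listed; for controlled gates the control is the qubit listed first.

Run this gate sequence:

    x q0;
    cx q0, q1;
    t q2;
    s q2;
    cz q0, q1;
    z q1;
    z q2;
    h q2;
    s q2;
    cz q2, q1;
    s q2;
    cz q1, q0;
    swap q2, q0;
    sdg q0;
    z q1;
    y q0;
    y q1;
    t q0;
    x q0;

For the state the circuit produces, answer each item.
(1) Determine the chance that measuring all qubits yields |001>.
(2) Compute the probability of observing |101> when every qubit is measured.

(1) Outcome |001> occurs with probability 1/2.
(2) Outcome |101> occurs with probability 1/2.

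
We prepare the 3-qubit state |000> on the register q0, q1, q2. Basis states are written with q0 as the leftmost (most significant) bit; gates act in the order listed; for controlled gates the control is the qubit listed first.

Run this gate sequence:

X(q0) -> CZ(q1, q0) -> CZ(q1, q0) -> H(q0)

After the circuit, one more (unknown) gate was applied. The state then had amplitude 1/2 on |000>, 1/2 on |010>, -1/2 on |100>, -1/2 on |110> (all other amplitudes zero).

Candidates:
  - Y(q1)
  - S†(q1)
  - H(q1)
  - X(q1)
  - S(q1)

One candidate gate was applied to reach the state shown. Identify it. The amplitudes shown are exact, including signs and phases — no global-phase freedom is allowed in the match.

The applied gate was H(q1). Key observation: gates 2-3 undo each other exactly, leaving only the rest of the circuit to track.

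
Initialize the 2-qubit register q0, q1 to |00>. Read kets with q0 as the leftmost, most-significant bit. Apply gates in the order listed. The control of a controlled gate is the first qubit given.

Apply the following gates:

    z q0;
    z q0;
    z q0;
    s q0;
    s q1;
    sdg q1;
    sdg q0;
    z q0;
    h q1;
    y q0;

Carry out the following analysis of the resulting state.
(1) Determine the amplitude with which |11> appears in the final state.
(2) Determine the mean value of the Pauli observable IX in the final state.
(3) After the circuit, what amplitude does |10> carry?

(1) The final state's coefficient on |11> equals sqrt(2)*I/2.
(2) The expectation value of IX is 1.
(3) |10> carries amplitude sqrt(2)*I/2 in the final state.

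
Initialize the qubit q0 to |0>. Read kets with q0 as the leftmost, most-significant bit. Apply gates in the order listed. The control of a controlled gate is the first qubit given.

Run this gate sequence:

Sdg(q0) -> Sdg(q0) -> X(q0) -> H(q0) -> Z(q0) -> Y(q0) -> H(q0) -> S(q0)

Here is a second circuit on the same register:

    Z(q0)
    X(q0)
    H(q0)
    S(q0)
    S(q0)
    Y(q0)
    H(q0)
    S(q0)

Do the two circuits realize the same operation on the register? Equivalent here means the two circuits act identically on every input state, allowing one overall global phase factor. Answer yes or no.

Yes — the two circuits implement the same unitary up to a global phase.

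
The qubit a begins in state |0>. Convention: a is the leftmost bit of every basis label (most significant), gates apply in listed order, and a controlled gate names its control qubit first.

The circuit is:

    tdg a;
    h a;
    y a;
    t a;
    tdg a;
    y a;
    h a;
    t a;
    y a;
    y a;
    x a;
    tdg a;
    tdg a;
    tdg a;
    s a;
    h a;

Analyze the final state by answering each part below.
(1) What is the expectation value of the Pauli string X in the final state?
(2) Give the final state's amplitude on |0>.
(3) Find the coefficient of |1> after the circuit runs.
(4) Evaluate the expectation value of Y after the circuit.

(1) In the final state, X has expectation -1. Key observation: gates 1-8 undo each other exactly, leaving only the rest of the circuit to track.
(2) |0> carries amplitude -sqrt(2)*exp(3*I*pi/4)/2 in the final state.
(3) The amplitude on |1> is sqrt(2)*exp(3*I*pi/4)/2.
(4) The observable Y averages to 0.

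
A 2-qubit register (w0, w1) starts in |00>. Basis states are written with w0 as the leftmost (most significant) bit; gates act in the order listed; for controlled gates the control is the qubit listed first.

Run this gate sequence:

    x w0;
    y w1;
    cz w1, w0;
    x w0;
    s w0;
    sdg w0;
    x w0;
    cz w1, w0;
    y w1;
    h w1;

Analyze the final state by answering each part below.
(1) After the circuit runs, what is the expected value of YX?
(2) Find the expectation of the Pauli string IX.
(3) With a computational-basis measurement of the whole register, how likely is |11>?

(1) In the final state, YX has expectation 0. Key observation: the block from step 3 through step 8 cancels to the identity and can be dropped.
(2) The observable IX averages to 1.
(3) Outcome |11> occurs with probability 1/2.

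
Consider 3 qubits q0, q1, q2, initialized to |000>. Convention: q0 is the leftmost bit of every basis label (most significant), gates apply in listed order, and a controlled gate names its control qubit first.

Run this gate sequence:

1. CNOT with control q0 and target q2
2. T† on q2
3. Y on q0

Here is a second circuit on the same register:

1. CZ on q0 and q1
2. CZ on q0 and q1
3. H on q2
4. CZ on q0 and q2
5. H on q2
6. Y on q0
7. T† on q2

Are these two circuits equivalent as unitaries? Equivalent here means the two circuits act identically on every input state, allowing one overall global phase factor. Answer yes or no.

Yes, they are equivalent — the unitaries differ by at most a global phase.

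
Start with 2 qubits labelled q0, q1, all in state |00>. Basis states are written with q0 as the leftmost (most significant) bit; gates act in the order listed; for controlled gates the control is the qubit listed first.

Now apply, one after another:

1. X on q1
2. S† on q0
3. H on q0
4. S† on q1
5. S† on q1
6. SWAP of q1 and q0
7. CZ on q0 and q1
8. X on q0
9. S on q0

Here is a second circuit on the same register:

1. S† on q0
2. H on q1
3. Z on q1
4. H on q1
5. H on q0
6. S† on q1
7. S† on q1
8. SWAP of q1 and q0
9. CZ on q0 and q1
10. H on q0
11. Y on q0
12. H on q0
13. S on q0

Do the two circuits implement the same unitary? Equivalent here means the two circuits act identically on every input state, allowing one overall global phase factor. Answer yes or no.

No, they are not equivalent — no single phase factor reconciles the two unitaries.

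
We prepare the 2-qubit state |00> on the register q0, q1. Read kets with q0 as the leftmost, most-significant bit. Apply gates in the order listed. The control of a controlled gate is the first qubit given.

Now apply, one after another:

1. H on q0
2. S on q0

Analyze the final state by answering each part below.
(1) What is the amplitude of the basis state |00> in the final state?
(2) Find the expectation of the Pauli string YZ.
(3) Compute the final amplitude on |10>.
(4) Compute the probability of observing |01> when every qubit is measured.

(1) The amplitude on |00> is sqrt(2)/2.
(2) In the final state, YZ has expectation 1.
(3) |10> carries amplitude sqrt(2)*I/2 in the final state.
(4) A full measurement returns |01> with probability 0.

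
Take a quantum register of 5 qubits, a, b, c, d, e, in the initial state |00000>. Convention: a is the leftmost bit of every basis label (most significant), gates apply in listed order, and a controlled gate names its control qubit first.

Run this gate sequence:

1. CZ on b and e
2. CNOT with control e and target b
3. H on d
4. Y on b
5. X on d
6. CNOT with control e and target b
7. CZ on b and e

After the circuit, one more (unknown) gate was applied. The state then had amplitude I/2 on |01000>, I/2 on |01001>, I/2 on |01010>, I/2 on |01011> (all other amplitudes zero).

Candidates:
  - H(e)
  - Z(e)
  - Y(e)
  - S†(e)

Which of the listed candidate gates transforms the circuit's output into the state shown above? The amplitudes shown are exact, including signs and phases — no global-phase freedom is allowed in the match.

The applied gate was H(e).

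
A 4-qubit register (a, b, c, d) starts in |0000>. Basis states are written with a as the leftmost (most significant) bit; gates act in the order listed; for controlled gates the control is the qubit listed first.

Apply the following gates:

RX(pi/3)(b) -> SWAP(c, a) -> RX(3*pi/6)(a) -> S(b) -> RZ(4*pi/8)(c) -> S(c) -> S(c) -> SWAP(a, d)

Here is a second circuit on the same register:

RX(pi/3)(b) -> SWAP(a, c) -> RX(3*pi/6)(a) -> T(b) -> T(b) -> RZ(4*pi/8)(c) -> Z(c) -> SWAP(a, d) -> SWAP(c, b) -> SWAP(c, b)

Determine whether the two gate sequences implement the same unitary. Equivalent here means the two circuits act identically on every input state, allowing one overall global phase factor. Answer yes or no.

Yes, they are equivalent — the unitaries differ by at most a global phase.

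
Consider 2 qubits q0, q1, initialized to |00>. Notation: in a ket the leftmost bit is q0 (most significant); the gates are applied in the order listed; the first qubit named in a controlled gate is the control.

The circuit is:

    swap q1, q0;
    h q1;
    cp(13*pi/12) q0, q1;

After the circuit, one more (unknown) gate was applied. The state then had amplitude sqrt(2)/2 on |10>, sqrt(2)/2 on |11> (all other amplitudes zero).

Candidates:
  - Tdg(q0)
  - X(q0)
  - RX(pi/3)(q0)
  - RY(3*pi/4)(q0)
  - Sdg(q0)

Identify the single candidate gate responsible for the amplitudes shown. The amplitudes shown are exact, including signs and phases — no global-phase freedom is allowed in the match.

The applied gate was X(q0).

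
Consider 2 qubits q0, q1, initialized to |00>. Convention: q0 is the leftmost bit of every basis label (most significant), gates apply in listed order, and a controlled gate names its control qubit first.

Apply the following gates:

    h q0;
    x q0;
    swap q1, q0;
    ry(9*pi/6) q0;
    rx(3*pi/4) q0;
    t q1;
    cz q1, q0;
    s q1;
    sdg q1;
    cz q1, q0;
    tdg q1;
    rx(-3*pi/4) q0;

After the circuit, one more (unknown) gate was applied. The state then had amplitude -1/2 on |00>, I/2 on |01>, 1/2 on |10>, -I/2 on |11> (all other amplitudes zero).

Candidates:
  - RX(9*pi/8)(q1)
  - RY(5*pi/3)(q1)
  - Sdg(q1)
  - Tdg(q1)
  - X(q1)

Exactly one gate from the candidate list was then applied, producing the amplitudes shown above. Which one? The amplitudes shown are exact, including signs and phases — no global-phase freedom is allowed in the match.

It was Sdg(q1) that produced the state shown. Key observation: gates 5-12 undo each other exactly, leaving only the rest of the circuit to track.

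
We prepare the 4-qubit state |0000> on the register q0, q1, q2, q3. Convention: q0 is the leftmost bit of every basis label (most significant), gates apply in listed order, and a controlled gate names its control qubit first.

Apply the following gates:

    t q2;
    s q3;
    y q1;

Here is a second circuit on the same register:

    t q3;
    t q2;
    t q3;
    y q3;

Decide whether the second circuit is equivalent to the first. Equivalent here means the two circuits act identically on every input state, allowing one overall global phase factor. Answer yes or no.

No: there is an input state on which the two circuits produce genuinely different outputs (not merely differing by a phase).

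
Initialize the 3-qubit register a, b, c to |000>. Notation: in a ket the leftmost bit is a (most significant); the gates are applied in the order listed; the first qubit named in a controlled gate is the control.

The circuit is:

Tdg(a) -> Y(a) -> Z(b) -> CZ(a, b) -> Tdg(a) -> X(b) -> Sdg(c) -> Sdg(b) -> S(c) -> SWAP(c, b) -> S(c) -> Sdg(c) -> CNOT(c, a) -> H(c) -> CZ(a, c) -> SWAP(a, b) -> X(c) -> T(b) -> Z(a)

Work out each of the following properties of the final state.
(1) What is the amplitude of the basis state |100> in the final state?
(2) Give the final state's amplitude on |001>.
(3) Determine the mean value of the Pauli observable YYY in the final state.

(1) The amplitude on |100> is 0. Key observation: gates 11-12 undo each other exactly, leaving only the rest of the circuit to track.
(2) The final state's coefficient on |001> equals -sqrt(2)*exp(3*I*pi/4)/2.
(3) The observable YYY averages to 0.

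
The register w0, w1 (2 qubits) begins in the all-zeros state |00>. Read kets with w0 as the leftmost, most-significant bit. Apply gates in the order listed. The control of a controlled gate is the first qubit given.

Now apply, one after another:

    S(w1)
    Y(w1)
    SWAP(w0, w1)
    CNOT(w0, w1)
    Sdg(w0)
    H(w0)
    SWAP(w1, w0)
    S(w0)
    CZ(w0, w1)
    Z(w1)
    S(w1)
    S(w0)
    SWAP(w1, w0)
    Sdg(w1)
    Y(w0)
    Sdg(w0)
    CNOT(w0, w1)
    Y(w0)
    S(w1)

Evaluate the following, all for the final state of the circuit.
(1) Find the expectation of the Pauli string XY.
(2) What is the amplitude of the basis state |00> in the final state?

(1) The expectation value of XY is 1.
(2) The final state's coefficient on |00> equals sqrt(2)/2.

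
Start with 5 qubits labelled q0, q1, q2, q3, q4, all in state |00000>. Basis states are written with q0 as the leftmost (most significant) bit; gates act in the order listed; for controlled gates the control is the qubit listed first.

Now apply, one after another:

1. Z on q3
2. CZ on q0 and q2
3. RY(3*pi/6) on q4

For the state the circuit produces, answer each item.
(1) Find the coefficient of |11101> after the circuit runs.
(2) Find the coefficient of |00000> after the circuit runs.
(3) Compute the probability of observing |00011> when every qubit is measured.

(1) |11101> carries amplitude 0 in the final state.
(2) |00000> carries amplitude sqrt(2)/2 in the final state.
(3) A full measurement returns |00011> with probability 0.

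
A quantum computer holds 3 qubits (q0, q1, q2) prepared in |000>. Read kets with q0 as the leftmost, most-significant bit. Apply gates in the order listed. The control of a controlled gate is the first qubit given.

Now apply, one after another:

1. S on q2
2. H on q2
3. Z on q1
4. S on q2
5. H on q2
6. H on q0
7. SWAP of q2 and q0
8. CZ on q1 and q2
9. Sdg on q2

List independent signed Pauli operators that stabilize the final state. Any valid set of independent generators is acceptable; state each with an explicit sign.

One valid set of independent stabilizer generators is -YII, -IIY, +IZI (any independent generating set of the same group is equally correct).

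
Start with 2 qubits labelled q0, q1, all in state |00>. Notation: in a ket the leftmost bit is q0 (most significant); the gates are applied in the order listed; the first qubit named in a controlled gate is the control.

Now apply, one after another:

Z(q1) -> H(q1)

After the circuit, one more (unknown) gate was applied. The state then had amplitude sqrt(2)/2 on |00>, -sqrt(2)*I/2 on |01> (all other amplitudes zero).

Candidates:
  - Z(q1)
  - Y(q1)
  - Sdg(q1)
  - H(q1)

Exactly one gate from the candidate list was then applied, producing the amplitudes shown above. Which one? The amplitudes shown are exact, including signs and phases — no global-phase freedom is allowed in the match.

It was Sdg(q1) that produced the state shown.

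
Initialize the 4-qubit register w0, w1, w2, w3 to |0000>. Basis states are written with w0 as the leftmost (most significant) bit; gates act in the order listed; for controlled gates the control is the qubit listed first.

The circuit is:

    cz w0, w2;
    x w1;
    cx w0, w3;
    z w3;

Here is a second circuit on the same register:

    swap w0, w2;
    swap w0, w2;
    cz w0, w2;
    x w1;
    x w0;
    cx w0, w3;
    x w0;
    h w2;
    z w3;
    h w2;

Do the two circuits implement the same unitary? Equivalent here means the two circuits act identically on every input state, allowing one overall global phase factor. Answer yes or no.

No, they are not equivalent — no single phase factor reconciles the two unitaries.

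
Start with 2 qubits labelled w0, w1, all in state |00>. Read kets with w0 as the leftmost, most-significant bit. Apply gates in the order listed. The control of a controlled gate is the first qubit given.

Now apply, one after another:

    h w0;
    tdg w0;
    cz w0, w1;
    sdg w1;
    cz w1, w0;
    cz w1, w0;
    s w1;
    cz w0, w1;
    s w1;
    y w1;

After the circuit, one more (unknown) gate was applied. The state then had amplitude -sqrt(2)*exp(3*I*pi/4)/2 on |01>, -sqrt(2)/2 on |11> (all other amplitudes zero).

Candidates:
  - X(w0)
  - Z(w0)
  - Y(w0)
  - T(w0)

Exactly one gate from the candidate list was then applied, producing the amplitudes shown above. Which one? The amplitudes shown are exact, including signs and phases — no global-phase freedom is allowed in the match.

The unique candidate consistent with the amplitudes is Y(w0). Key observation: steps 3-8 multiply out to the identity, so the circuit reduces to the remaining gates.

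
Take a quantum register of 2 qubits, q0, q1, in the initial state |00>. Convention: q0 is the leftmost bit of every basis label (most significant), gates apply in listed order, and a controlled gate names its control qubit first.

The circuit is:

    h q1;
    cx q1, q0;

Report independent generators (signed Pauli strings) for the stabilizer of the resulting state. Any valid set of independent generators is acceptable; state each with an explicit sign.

One valid set of independent stabilizer generators is +XX, +ZZ (any independent generating set of the same group is equally correct).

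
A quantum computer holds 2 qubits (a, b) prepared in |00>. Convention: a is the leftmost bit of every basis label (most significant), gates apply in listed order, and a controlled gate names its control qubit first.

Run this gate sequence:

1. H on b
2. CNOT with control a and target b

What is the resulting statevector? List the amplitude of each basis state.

The resulting statevector has amplitude sqrt(2)/2 on |00>, sqrt(2)/2 on |01>, 0 on |10>, 0 on |11>.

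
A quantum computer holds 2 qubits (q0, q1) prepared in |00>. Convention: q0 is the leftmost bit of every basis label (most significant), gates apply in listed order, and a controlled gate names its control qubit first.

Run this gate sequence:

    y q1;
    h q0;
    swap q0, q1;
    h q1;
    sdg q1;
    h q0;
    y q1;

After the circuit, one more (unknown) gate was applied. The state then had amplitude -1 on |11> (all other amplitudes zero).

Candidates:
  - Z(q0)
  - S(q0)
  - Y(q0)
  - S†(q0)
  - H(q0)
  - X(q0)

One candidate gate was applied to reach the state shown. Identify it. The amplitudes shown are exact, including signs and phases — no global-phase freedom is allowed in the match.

It was H(q0) that produced the state shown.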